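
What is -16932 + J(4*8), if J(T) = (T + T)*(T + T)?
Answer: -12836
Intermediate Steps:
J(T) = 4*T² (J(T) = (2*T)*(2*T) = 4*T²)
-16932 + J(4*8) = -16932 + 4*(4*8)² = -16932 + 4*32² = -16932 + 4*1024 = -16932 + 4096 = -12836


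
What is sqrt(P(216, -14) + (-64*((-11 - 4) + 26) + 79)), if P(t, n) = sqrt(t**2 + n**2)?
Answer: sqrt(-625 + 2*sqrt(11713)) ≈ 20.213*I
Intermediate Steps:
P(t, n) = sqrt(n**2 + t**2)
sqrt(P(216, -14) + (-64*((-11 - 4) + 26) + 79)) = sqrt(sqrt((-14)**2 + 216**2) + (-64*((-11 - 4) + 26) + 79)) = sqrt(sqrt(196 + 46656) + (-64*(-15 + 26) + 79)) = sqrt(sqrt(46852) + (-64*11 + 79)) = sqrt(2*sqrt(11713) + (-704 + 79)) = sqrt(2*sqrt(11713) - 625) = sqrt(-625 + 2*sqrt(11713))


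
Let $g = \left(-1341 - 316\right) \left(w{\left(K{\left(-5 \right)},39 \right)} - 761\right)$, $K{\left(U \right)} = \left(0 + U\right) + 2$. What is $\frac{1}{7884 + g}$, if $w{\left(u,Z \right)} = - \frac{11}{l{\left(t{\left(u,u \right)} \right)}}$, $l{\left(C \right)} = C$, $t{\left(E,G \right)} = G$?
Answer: $\frac{3}{3788356} \approx 7.919 \cdot 10^{-7}$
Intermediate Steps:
$K{\left(U \right)} = 2 + U$ ($K{\left(U \right)} = U + 2 = 2 + U$)
$w{\left(u,Z \right)} = - \frac{11}{u}$
$g = \frac{3764704}{3}$ ($g = \left(-1341 - 316\right) \left(- \frac{11}{2 - 5} - 761\right) = - 1657 \left(- \frac{11}{-3} - 761\right) = - 1657 \left(\left(-11\right) \left(- \frac{1}{3}\right) - 761\right) = - 1657 \left(\frac{11}{3} - 761\right) = \left(-1657\right) \left(- \frac{2272}{3}\right) = \frac{3764704}{3} \approx 1.2549 \cdot 10^{6}$)
$\frac{1}{7884 + g} = \frac{1}{7884 + \frac{3764704}{3}} = \frac{1}{\frac{3788356}{3}} = \frac{3}{3788356}$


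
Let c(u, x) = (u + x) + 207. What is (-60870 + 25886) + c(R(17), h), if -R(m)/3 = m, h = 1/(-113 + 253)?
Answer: -4875919/140 ≈ -34828.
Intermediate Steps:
h = 1/140 ≈ 0.0071429
R(m) = -3*m
c(u, x) = 207 + u + x
(-60870 + 25886) + c(R(17), h) = (-60870 + 25886) + (207 - 3*17 + 1/140) = -34984 + (207 - 51 + 1/140) = -34984 + 21841/140 = -4875919/140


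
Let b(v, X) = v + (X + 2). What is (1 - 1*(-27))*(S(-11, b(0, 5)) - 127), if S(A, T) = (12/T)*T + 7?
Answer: -3024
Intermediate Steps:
b(v, X) = 2 + X + v (b(v, X) = v + (2 + X) = 2 + X + v)
S(A, T) = 19 (S(A, T) = 12 + 7 = 19)
(1 - 1*(-27))*(S(-11, b(0, 5)) - 127) = (1 - 1*(-27))*(19 - 127) = (1 + 27)*(-108) = 28*(-108) = -3024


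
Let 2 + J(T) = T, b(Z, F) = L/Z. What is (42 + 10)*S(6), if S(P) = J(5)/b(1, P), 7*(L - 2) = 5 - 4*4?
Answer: 364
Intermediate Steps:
L = 3/7 (L = 2 + (5 - 4*4)/7 = 2 + (5 - 16)/7 = 2 + (1/7)*(-11) = 2 - 11/7 = 3/7 ≈ 0.42857)
b(Z, F) = 3/(7*Z)
J(T) = -2 + T
S(P) = 7 (S(P) = (-2 + 5)/(((3/7)/1)) = 3/(((3/7)*1)) = 3/(3/7) = 3*(7/3) = 7)
(42 + 10)*S(6) = (42 + 10)*7 = 52*7 = 364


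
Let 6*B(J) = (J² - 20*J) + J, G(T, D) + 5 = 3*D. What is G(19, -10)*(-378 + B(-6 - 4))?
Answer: 34615/3 ≈ 11538.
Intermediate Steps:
G(T, D) = -5 + 3*D
B(J) = -19*J/6 + J²/6 (B(J) = ((J² - 20*J) + J)/6 = (J² - 19*J)/6 = -19*J/6 + J²/6)
G(19, -10)*(-378 + B(-6 - 4)) = (-5 + 3*(-10))*(-378 + (-6 - 4)*(-19 + (-6 - 4))/6) = (-5 - 30)*(-378 + (⅙)*(-10)*(-19 - 10)) = -35*(-378 + (⅙)*(-10)*(-29)) = -35*(-378 + 145/3) = -35*(-989/3) = 34615/3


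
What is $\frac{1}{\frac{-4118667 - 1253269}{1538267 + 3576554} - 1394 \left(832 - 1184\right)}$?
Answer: $\frac{5114821}{2509775914912} \approx 2.038 \cdot 10^{-6}$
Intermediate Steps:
$\frac{1}{\frac{-4118667 - 1253269}{1538267 + 3576554} - 1394 \left(832 - 1184\right)} = \frac{1}{- \frac{5371936}{5114821} - -490688} = \frac{1}{\left(-5371936\right) \frac{1}{5114821} + 490688} = \frac{1}{- \frac{5371936}{5114821} + 490688} = \frac{1}{\frac{2509775914912}{5114821}} = \frac{5114821}{2509775914912}$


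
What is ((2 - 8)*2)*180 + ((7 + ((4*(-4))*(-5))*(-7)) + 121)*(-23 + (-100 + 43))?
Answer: 32400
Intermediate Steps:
((2 - 8)*2)*180 + ((7 + ((4*(-4))*(-5))*(-7)) + 121)*(-23 + (-100 + 43)) = -6*2*180 + ((7 - 16*(-5)*(-7)) + 121)*(-23 - 57) = -12*180 + ((7 + 80*(-7)) + 121)*(-80) = -2160 + ((7 - 560) + 121)*(-80) = -2160 + (-553 + 121)*(-80) = -2160 - 432*(-80) = -2160 + 34560 = 32400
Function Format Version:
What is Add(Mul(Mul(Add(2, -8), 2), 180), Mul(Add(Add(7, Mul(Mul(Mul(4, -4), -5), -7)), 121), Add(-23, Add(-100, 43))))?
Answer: 32400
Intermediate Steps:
Add(Mul(Mul(Add(2, -8), 2), 180), Mul(Add(Add(7, Mul(Mul(Mul(4, -4), -5), -7)), 121), Add(-23, Add(-100, 43)))) = Add(Mul(Mul(-6, 2), 180), Mul(Add(Add(7, Mul(Mul(-16, -5), -7)), 121), Add(-23, -57))) = Add(Mul(-12, 180), Mul(Add(Add(7, Mul(80, -7)), 121), -80)) = Add(-2160, Mul(Add(Add(7, -560), 121), -80)) = Add(-2160, Mul(Add(-553, 121), -80)) = Add(-2160, Mul(-432, -80)) = Add(-2160, 34560) = 32400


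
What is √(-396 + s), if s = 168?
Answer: 2*I*√57 ≈ 15.1*I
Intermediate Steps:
√(-396 + s) = √(-396 + 168) = √(-228) = 2*I*√57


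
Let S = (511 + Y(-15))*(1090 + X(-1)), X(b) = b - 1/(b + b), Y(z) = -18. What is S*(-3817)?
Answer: -4100400799/2 ≈ -2.0502e+9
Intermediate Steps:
X(b) = b - 1/(2*b)
S = 1074247/2 (S = (511 - 18)*(1090 + (-1 - ½/(-1))) = 493*(1090 + (-1 - ½*(-1))) = 493*(1090 + (-1 + ½)) = 493*(1090 - ½) = 493*(2179/2) = 1074247/2 ≈ 5.3712e+5)
S*(-3817) = (1074247/2)*(-3817) = -4100400799/2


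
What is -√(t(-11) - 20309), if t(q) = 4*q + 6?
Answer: -I*√20347 ≈ -142.64*I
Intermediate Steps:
t(q) = 6 + 4*q
-√(t(-11) - 20309) = -√((6 + 4*(-11)) - 20309) = -√((6 - 44) - 20309) = -√(-38 - 20309) = -√(-20347) = -I*√20347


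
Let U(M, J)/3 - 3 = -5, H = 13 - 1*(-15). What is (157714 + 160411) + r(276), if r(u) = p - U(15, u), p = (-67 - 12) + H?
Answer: 318080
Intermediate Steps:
H = 28 (H = 13 + 15 = 28)
U(M, J) = -6 (U(M, J) = 9 + 3*(-5) = 9 - 15 = -6)
p = -51 (p = (-67 - 12) + 28 = -79 + 28 = -51)
r(u) = -45 (r(u) = -51 - 1*(-6) = -51 + 6 = -45)
(157714 + 160411) + r(276) = (157714 + 160411) - 45 = 318125 - 45 = 318080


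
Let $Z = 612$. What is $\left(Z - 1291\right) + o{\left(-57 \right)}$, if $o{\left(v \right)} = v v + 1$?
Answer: $2571$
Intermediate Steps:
$o{\left(v \right)} = 1 + v^{2}$ ($o{\left(v \right)} = v^{2} + 1 = 1 + v^{2}$)
$\left(Z - 1291\right) + o{\left(-57 \right)} = \left(612 - 1291\right) + \left(1 + \left(-57\right)^{2}\right) = -679 + \left(1 + 3249\right) = -679 + 3250 = 2571$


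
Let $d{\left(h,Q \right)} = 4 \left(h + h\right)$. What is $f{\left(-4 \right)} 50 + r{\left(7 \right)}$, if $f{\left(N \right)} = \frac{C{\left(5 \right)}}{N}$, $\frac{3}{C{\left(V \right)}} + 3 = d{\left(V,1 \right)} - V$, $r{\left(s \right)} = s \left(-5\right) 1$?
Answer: $- \frac{2315}{64} \approx -36.172$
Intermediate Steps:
$r{\left(s \right)} = - 5 s$ ($r{\left(s \right)} = - 5 s 1 = - 5 s$)
$d{\left(h,Q \right)} = 8 h$ ($d{\left(h,Q \right)} = 4 \cdot 2 h = 8 h$)
$C{\left(V \right)} = \frac{3}{-3 + 7 V}$ ($C{\left(V \right)} = \frac{3}{-3 + \left(8 V - V\right)} = \frac{3}{-3 + 7 V}$)
$f{\left(N \right)} = \frac{3}{32 N}$ ($f{\left(N \right)} = \frac{3 \frac{1}{-3 + 7 \cdot 5}}{N} = \frac{3 \frac{1}{-3 + 35}}{N} = \frac{3 \cdot \frac{1}{32}}{N} = \frac{3}{32 N}$)
$f{\left(-4 \right)} 50 + r{\left(7 \right)} = \frac{3}{32 \left(-4\right)} 50 - 35 = \frac{3}{32} \left(- \frac{1}{4}\right) 50 - 35 = \left(- \frac{3}{128}\right) 50 - 35 = - \frac{75}{64} - 35 = - \frac{2315}{64}$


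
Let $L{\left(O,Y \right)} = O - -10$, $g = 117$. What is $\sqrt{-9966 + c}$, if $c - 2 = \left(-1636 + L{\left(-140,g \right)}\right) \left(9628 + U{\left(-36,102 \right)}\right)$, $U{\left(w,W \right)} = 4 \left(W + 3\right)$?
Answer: $6 i \sqrt{493187} \approx 4213.6 i$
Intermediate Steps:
$U{\left(w,W \right)} = 12 + 4 W$ ($U{\left(w,W \right)} = 4 \left(3 + W\right) = 12 + 4 W$)
$L{\left(O,Y \right)} = 10 + O$ ($L{\left(O,Y \right)} = O + 10 = 10 + O$)
$c = -17744766$ ($c = 2 + \left(-1636 + \left(10 - 140\right)\right) \left(9628 + \left(12 + 4 \cdot 102\right)\right) = 2 + \left(-1636 - 130\right) \left(9628 + \left(12 + 408\right)\right) = 2 - 1766 \left(9628 + 420\right) = 2 - 17744768 = -17744766$)
$\sqrt{-9966 + c} = \sqrt{-9966 - 17744766} = \sqrt{-17754732} = 6 i \sqrt{493187}$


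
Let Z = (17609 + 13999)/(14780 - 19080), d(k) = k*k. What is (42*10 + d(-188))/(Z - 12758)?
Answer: -9611575/3430688 ≈ -2.8016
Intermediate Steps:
d(k) = k**2
Z = -7902/1075 (Z = 31608/(-4300) = 31608*(-1/4300) = -7902/1075 ≈ -7.3507)
(42*10 + d(-188))/(Z - 12758) = (42*10 + (-188)**2)/(-7902/1075 - 12758) = (420 + 35344)/(-13722752/1075) = 35764*(-1075/13722752) = -9611575/3430688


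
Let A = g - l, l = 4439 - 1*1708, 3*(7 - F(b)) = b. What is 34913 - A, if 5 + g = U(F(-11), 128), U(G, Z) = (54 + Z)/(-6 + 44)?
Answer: 715240/19 ≈ 37644.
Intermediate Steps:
F(b) = 7 - b/3
U(G, Z) = 27/19 + Z/38 (U(G, Z) = (54 + Z)/38 = (54 + Z)*(1/38) = 27/19 + Z/38)
g = -4/19 (g = -5 + (27/19 + (1/38)*128) = -5 + (27/19 + 64/19) = -5 + 91/19 = -4/19 ≈ -0.21053)
l = 2731 (l = 4439 - 1708 = 2731)
A = -51893/19 (A = -4/19 - 1*2731 = -4/19 - 2731 = -51893/19 ≈ -2731.2)
34913 - A = 34913 - 1*(-51893/19) = 34913 + 51893/19 = 715240/19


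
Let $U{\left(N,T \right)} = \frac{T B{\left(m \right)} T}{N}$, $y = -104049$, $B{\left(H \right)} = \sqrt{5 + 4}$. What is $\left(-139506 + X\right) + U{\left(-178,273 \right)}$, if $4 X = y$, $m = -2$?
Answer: $- \frac{59371671}{356} \approx -1.6677 \cdot 10^{5}$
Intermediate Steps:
$B{\left(H \right)} = 3$ ($B{\left(H \right)} = \sqrt{9} = 3$)
$X = - \frac{104049}{4}$ ($X = \frac{1}{4} \left(-104049\right) = - \frac{104049}{4} \approx -26012.0$)
$U{\left(N,T \right)} = \frac{3 T^{2}}{N}$ ($U{\left(N,T \right)} = \frac{T 3 T}{N} = \frac{3 T T}{N} = \frac{3 T^{2}}{N}$)
$\left(-139506 + X\right) + U{\left(-178,273 \right)} = \left(-139506 - \frac{104049}{4}\right) + \frac{3 \cdot 273^{2}}{-178} = - \frac{662073}{4} + 3 \left(- \frac{1}{178}\right) 74529 = - \frac{662073}{4} - \frac{223587}{178} = - \frac{59371671}{356}$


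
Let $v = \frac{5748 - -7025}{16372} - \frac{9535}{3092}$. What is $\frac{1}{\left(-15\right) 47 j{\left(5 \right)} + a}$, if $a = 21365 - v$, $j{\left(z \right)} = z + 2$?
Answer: $\frac{6327778}{103979969153} \approx 6.0856 \cdot 10^{-5}$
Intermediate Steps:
$j{\left(z \right)} = 2 + z$
$v = - \frac{14576613}{6327778}$ ($v = \left(5748 + 7025\right) \frac{1}{16372} - \frac{9535}{3092} = 12773 \cdot \frac{1}{16372} - \frac{9535}{3092} = \frac{12773}{16372} - \frac{9535}{3092} = - \frac{14576613}{6327778} \approx -2.3036$)
$a = \frac{135207553583}{6327778}$ ($a = 21365 - - \frac{14576613}{6327778} = 21365 + \frac{14576613}{6327778} = \frac{135207553583}{6327778} \approx 21367.0$)
$\frac{1}{\left(-15\right) 47 j{\left(5 \right)} + a} = \frac{1}{\left(-15\right) 47 \left(2 + 5\right) + \frac{135207553583}{6327778}} = \frac{1}{\left(-705\right) 7 + \frac{135207553583}{6327778}} = \frac{1}{-4935 + \frac{135207553583}{6327778}} = \frac{1}{\frac{103979969153}{6327778}} = \frac{6327778}{103979969153}$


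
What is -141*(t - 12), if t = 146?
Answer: -18894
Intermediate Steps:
-141*(t - 12) = -141*(146 - 12) = -141*134 = -18894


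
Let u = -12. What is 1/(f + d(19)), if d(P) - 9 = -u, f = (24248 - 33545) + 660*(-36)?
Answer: -1/33036 ≈ -3.0270e-5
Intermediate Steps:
f = -33057 (f = -9297 - 23760 = -33057)
d(P) = 21 (d(P) = 9 - 1*(-12) = 9 + 12 = 21)
1/(f + d(19)) = 1/(-33057 + 21) = 1/(-33036) = -1/33036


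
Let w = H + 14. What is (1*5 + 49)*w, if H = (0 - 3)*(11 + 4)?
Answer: -1674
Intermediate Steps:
H = -45 (H = -3*15 = -45)
w = -31 (w = -45 + 14 = -31)
(1*5 + 49)*w = (1*5 + 49)*(-31) = (5 + 49)*(-31) = 54*(-31) = -1674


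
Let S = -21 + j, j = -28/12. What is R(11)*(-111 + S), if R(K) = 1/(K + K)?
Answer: -403/66 ≈ -6.1061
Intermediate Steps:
j = -7/3 (j = -28*1/12 = -7/3 ≈ -2.3333)
R(K) = 1/(2*K)
S = -70/3 (S = -21 - 7/3 = -70/3 ≈ -23.333)
R(11)*(-111 + S) = ((½)/11)*(-111 - 70/3) = ((½)*(1/11))*(-403/3) = (1/22)*(-403/3) = -403/66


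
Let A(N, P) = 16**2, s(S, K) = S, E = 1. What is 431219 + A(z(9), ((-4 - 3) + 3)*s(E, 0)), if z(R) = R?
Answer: 431475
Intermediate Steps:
A(N, P) = 256
431219 + A(z(9), ((-4 - 3) + 3)*s(E, 0)) = 431219 + 256 = 431475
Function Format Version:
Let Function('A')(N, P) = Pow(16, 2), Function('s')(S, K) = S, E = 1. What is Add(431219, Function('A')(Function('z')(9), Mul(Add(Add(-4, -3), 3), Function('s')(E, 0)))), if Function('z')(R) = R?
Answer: 431475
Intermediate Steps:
Function('A')(N, P) = 256
Add(431219, Function('A')(Function('z')(9), Mul(Add(Add(-4, -3), 3), Function('s')(E, 0)))) = Add(431219, 256) = 431475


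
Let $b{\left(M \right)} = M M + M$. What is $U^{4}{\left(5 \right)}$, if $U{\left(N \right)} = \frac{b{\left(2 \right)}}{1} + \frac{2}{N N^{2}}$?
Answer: $\frac{319794774016}{244140625} \approx 1309.9$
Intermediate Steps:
$b{\left(M \right)} = M + M^{2}$ ($b{\left(M \right)} = M^{2} + M = M + M^{2}$)
$U{\left(N \right)} = 6 + \frac{2}{N^{3}}$ ($U{\left(N \right)} = \frac{2 \left(1 + 2\right)}{1} + \frac{2}{N N^{2}} = 2 \cdot 3 \cdot 1 + \frac{2}{N^{3}} = 6 \cdot 1 + \frac{2}{N^{3}} = 6 + \frac{2}{N^{3}}$)
$U^{4}{\left(5 \right)} = \left(6 + \frac{2}{125}\right)^{4} = \left(\frac{752}{125}\right)^{4} = \frac{319794774016}{244140625}$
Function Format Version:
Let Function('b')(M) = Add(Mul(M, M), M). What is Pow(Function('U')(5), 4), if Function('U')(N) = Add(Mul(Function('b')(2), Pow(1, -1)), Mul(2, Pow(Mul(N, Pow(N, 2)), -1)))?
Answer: Rational(319794774016, 244140625) ≈ 1309.9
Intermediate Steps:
Function('b')(M) = Add(M, Pow(M, 2)) (Function('b')(M) = Add(Pow(M, 2), M) = Add(M, Pow(M, 2)))
Function('U')(N) = Add(6, Mul(2, Pow(N, -3))) (Function('U')(N) = Add(Mul(Mul(2, Add(1, 2)), Pow(1, -1)), Mul(2, Pow(Mul(N, Pow(N, 2)), -1))) = Add(Mul(Mul(2, 3), 1), Mul(2, Pow(Pow(N, 3), -1))) = Add(Mul(6, 1), Mul(2, Pow(N, -3))) = Add(6, Mul(2, Pow(N, -3))))
Pow(Function('U')(5), 4) = Pow(Add(6, Mul(2, Pow(5, -3))), 4) = Pow(Add(6, Mul(2, Rational(1, 125))), 4) = Pow(Add(6, Rational(2, 125)), 4) = Pow(Rational(752, 125), 4) = Rational(319794774016, 244140625)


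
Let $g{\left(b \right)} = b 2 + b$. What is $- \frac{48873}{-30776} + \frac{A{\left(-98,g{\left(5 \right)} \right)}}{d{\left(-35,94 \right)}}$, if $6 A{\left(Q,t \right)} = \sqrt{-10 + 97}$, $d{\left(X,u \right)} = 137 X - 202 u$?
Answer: $\frac{48873}{30776} - \frac{\sqrt{87}}{142698} \approx 1.588$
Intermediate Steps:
$g{\left(b \right)} = 3 b$ ($g{\left(b \right)} = 2 b + b = 3 b$)
$d{\left(X,u \right)} = - 202 u + 137 X$
$A{\left(Q,t \right)} = \frac{\sqrt{87}}{6}$ ($A{\left(Q,t \right)} = \frac{\sqrt{-10 + 97}}{6} = \frac{\sqrt{87}}{6}$)
$- \frac{48873}{-30776} + \frac{A{\left(-98,g{\left(5 \right)} \right)}}{d{\left(-35,94 \right)}} = - \frac{48873}{-30776} + \frac{\frac{1}{6} \sqrt{87}}{\left(-202\right) 94 + 137 \left(-35\right)} = \left(-48873\right) \left(- \frac{1}{30776}\right) + \frac{\frac{1}{6} \sqrt{87}}{-18988 - 4795} = \frac{48873}{30776} + \frac{\frac{1}{6} \sqrt{87}}{-23783} = \frac{48873}{30776} + \frac{\sqrt{87}}{6} \left(- \frac{1}{23783}\right) = \frac{48873}{30776} - \frac{\sqrt{87}}{142698}$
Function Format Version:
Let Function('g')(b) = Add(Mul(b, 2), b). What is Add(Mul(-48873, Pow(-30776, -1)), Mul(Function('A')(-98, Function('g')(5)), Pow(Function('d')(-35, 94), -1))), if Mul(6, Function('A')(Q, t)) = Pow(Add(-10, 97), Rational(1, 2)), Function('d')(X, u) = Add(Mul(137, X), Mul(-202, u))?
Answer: Add(Rational(48873, 30776), Mul(Rational(-1, 142698), Pow(87, Rational(1, 2)))) ≈ 1.5880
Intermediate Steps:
Function('g')(b) = Mul(3, b) (Function('g')(b) = Add(Mul(2, b), b) = Mul(3, b))
Function('d')(X, u) = Add(Mul(-202, u), Mul(137, X))
Function('A')(Q, t) = Mul(Rational(1, 6), Pow(87, Rational(1, 2))) (Function('A')(Q, t) = Mul(Rational(1, 6), Pow(Add(-10, 97), Rational(1, 2))) = Mul(Rational(1, 6), Pow(87, Rational(1, 2))))
Add(Mul(-48873, Pow(-30776, -1)), Mul(Function('A')(-98, Function('g')(5)), Pow(Function('d')(-35, 94), -1))) = Add(Mul(-48873, Pow(-30776, -1)), Mul(Mul(Rational(1, 6), Pow(87, Rational(1, 2))), Pow(Add(Mul(-202, 94), Mul(137, -35)), -1))) = Add(Mul(-48873, Rational(-1, 30776)), Mul(Mul(Rational(1, 6), Pow(87, Rational(1, 2))), Pow(Add(-18988, -4795), -1))) = Add(Rational(48873, 30776), Mul(Mul(Rational(1, 6), Pow(87, Rational(1, 2))), Pow(-23783, -1))) = Add(Rational(48873, 30776), Mul(Mul(Rational(1, 6), Pow(87, Rational(1, 2))), Rational(-1, 23783))) = Add(Rational(48873, 30776), Mul(Rational(-1, 142698), Pow(87, Rational(1, 2))))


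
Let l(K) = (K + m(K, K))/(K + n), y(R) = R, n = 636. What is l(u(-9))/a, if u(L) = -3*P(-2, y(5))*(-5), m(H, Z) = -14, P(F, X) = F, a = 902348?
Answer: -11/136705722 ≈ -8.0465e-8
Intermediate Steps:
u(L) = -30 (u(L) = -3*(-2)*(-5) = 6*(-5) = -30)
l(K) = (-14 + K)/(636 + K) (l(K) = (K - 14)/(K + 636) = (-14 + K)/(636 + K))
l(u(-9))/a = ((-14 - 30)/(636 - 30))/902348 = (-44/606)*(1/902348) = ((1/606)*(-44))*(1/902348) = -22/303*1/902348 = -11/136705722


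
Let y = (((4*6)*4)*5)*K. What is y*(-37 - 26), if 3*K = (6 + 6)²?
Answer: -1451520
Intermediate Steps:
K = 48 (K = (6 + 6)²/3 = (⅓)*12² = (⅓)*144 = 48)
y = 23040 (y = (((4*6)*4)*5)*48 = ((24*4)*5)*48 = (96*5)*48 = 480*48 = 23040)
y*(-37 - 26) = 23040*(-37 - 26) = 23040*(-63) = -1451520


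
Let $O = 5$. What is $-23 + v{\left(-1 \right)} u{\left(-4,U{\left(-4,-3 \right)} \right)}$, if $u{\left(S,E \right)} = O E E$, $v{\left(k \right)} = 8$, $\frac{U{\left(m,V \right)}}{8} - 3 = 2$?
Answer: $63977$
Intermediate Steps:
$U{\left(m,V \right)} = 40$ ($U{\left(m,V \right)} = 24 + 8 \cdot 2 = 24 + 16 = 40$)
$u{\left(S,E \right)} = 5 E^{2}$ ($u{\left(S,E \right)} = 5 E E = 5 E^{2}$)
$-23 + v{\left(-1 \right)} u{\left(-4,U{\left(-4,-3 \right)} \right)} = -23 + 8 \cdot 5 \cdot 40^{2} = -23 + 8 \cdot 5 \cdot 1600 = -23 + 8 \cdot 8000 = -23 + 64000 = 63977$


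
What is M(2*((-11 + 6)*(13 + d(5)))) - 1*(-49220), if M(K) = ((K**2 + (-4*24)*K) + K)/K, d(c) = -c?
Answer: 49045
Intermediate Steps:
M(K) = (K**2 - 95*K)/K (M(K) = ((K**2 - 96*K) + K)/K = (K**2 - 95*K)/K)
M(2*((-11 + 6)*(13 + d(5)))) - 1*(-49220) = (-95 + 2*((-11 + 6)*(13 - 1*5))) - 1*(-49220) = (-95 + 2*(-5*(13 - 5))) + 49220 = (-95 + 2*(-5*8)) + 49220 = (-95 + 2*(-40)) + 49220 = (-95 - 80) + 49220 = -175 + 49220 = 49045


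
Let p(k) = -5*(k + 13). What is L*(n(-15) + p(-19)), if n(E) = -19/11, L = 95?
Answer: 29545/11 ≈ 2685.9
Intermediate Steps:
n(E) = -19/11 (n(E) = -19*1/11 = -19/11)
p(k) = -65 - 5*k (p(k) = -5*(13 + k) = -65 - 5*k)
L*(n(-15) + p(-19)) = 95*(-19/11 + (-65 - 5*(-19))) = 95*(-19/11 + (-65 + 95)) = 95*(-19/11 + 30) = 95*(311/11) = 29545/11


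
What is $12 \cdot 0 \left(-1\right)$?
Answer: $0$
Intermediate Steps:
$12 \cdot 0 \left(-1\right) = 12 \cdot 0 = 0$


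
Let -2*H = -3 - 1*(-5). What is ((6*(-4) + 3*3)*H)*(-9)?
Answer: -135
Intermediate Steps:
H = -1 (H = -(-3 - 1*(-5))/2 = -(-3 + 5)/2 = -1/2*2 = -1)
((6*(-4) + 3*3)*H)*(-9) = ((6*(-4) + 3*3)*(-1))*(-9) = ((-24 + 9)*(-1))*(-9) = -15*(-1)*(-9) = 15*(-9) = -135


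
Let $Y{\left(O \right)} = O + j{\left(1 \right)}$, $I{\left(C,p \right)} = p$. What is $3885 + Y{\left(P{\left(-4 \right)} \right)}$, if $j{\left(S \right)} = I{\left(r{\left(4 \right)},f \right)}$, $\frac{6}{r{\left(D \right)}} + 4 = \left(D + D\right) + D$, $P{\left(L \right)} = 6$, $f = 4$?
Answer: $3895$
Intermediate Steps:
$r{\left(D \right)} = \frac{6}{-4 + 3 D}$ ($r{\left(D \right)} = \frac{6}{-4 + \left(\left(D + D\right) + D\right)} = \frac{6}{-4 + \left(2 D + D\right)} = \frac{6}{-4 + 3 D}$)
$j{\left(S \right)} = 4$
$Y{\left(O \right)} = 4 + O$ ($Y{\left(O \right)} = O + 4 = 4 + O$)
$3885 + Y{\left(P{\left(-4 \right)} \right)} = 3885 + \left(4 + 6\right) = 3885 + 10 = 3895$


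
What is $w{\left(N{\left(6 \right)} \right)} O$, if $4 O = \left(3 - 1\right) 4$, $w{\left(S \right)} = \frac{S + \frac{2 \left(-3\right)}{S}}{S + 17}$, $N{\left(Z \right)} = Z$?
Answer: $\frac{10}{23} \approx 0.43478$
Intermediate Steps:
$w{\left(S \right)} = \frac{S - \frac{6}{S}}{17 + S}$
$O = 2$ ($O = \frac{\left(3 - 1\right) 4}{4} = \frac{2 \cdot 4}{4} = \frac{1}{4} \cdot 8 = 2$)
$w{\left(N{\left(6 \right)} \right)} O = \frac{-6 + 6^{2}}{6 \left(17 + 6\right)} 2 = \frac{-6 + 36}{6 \cdot 23} \cdot 2 = \frac{1}{6} \cdot \frac{1}{23} \cdot 30 \cdot 2 = \frac{5}{23} \cdot 2 = \frac{10}{23}$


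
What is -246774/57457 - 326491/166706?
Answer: -59897899831/9578426642 ≈ -6.2534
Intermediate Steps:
-246774/57457 - 326491/166706 = -59897899831/9578426642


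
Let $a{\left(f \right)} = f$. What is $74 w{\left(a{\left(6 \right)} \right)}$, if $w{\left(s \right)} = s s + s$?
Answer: $3108$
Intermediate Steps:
$w{\left(s \right)} = s + s^{2}$ ($w{\left(s \right)} = s^{2} + s = s + s^{2}$)
$74 w{\left(a{\left(6 \right)} \right)} = 74 \cdot 6 \left(1 + 6\right) = 74 \cdot 6 \cdot 7 = 74 \cdot 42 = 3108$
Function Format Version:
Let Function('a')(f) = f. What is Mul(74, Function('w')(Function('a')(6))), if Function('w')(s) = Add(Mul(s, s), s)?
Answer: 3108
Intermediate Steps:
Function('w')(s) = Add(s, Pow(s, 2)) (Function('w')(s) = Add(Pow(s, 2), s) = Add(s, Pow(s, 2)))
Mul(74, Function('w')(Function('a')(6))) = Mul(74, Mul(6, Add(1, 6))) = Mul(74, Mul(6, 7)) = Mul(74, 42) = 3108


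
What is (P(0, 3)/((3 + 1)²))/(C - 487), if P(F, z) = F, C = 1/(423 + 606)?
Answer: 0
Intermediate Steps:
C = 1/1029 ≈ 0.00097182
(P(0, 3)/((3 + 1)²))/(C - 487) = (0/((3 + 1)²))/(1/1029 - 487) = (0/(4²))/(-501122/1029) = -0/16 = -1029/501122*0 = 0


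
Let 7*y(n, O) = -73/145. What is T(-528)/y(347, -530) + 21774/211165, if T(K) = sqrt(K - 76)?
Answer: 21774/211165 - 2030*I*sqrt(151)/73 ≈ 0.10311 - 341.71*I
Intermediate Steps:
y(n, O) = -73/1015 (y(n, O) = (-73/145)/7 = (-73*1/145)/7 = (1/7)*(-73/145) = -73/1015)
T(K) = sqrt(-76 + K)
T(-528)/y(347, -530) + 21774/211165 = sqrt(-76 - 528)/(-73/1015) + 21774/211165 = sqrt(-604)*(-1015/73) + 21774*(1/211165) = (2*I*sqrt(151))*(-1015/73) + 21774/211165 = -2030*I*sqrt(151)/73 + 21774/211165 = 21774/211165 - 2030*I*sqrt(151)/73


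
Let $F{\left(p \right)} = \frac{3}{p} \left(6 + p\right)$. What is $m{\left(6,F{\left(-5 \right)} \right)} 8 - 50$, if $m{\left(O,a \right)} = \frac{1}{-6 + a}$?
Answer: $- \frac{1690}{33} \approx -51.212$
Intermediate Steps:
$F{\left(p \right)} = \frac{3 \left(6 + p\right)}{p}$
$m{\left(6,F{\left(-5 \right)} \right)} 8 - 50 = \frac{1}{-6 + \left(3 + \frac{18}{-5}\right)} 8 - 50 = \frac{1}{-6 + \left(3 + 18 \left(- \frac{1}{5}\right)\right)} 8 - 50 = \frac{1}{-6 + \left(3 - \frac{18}{5}\right)} 8 - 50 = \frac{1}{-6 - \frac{3}{5}} \cdot 8 - 50 = \frac{1}{- \frac{33}{5}} \cdot 8 - 50 = \left(- \frac{5}{33}\right) 8 - 50 = - \frac{40}{33} - 50 = - \frac{1690}{33}$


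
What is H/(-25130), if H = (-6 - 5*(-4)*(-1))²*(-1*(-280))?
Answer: -2704/359 ≈ -7.5320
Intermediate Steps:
H = 189280 (H = (-6 + 20*(-1))²*280 = (-6 - 20)²*280 = (-26)²*280 = 676*280 = 189280)
H/(-25130) = 189280/(-25130) = 189280*(-1/25130) = -2704/359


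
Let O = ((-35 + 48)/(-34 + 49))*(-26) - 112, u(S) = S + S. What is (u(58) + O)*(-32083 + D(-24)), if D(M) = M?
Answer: 8925746/15 ≈ 5.9505e+5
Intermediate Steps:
u(S) = 2*S
O = -2018/15 (O = (13/15)*(-26) - 112 = -338/15 - 112 = -2018/15 ≈ -134.53)
(u(58) + O)*(-32083 + D(-24)) = (2*58 - 2018/15)*(-32083 - 24) = (116 - 2018/15)*(-32107) = -278/15*(-32107) = 8925746/15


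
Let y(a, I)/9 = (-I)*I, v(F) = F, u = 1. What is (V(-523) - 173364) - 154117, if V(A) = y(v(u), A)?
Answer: -2789242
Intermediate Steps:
y(a, I) = -9*I² (y(a, I) = 9*((-I)*I) = 9*(-I²) = -9*I²)
V(A) = -9*A²
(V(-523) - 173364) - 154117 = (-9*(-523)² - 173364) - 154117 = (-9*273529 - 173364) - 154117 = (-2461761 - 173364) - 154117 = -2635125 - 154117 = -2789242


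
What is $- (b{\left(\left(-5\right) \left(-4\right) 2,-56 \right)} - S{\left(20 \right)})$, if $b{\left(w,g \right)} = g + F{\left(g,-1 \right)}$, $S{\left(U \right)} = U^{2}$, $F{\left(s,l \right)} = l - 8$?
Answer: $465$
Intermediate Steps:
$F{\left(s,l \right)} = -8 + l$
$b{\left(w,g \right)} = -9 + g$ ($b{\left(w,g \right)} = g - 9 = -9 + g$)
$- (b{\left(\left(-5\right) \left(-4\right) 2,-56 \right)} - S{\left(20 \right)}) = - (\left(-9 - 56\right) - 20^{2}) = - (-65 - 400) = \left(-1\right) \left(-465\right) = 465$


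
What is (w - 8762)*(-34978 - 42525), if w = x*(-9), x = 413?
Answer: 967159937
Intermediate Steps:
w = -3717 (w = 413*(-9) = -3717)
(w - 8762)*(-34978 - 42525) = (-3717 - 8762)*(-34978 - 42525) = -12479*(-77503) = 967159937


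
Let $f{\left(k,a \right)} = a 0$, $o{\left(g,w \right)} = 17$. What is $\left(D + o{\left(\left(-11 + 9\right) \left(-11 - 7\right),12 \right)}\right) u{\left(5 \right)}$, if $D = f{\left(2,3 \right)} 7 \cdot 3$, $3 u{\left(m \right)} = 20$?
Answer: $\frac{340}{3} \approx 113.33$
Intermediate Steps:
$u{\left(m \right)} = \frac{20}{3}$ ($u{\left(m \right)} = \frac{1}{3} \cdot 20 = \frac{20}{3}$)
$f{\left(k,a \right)} = 0$
$D = 0$ ($D = 0 \cdot 7 \cdot 3 = 0 \cdot 3 = 0$)
$\left(D + o{\left(\left(-11 + 9\right) \left(-11 - 7\right),12 \right)}\right) u{\left(5 \right)} = \left(0 + 17\right) \frac{20}{3} = 17 \cdot \frac{20}{3} = \frac{340}{3}$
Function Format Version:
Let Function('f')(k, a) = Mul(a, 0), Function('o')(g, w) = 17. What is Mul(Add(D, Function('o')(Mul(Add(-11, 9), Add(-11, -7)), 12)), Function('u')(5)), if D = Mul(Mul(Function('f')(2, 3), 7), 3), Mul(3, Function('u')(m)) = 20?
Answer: Rational(340, 3) ≈ 113.33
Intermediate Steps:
Function('u')(m) = Rational(20, 3) (Function('u')(m) = Mul(Rational(1, 3), 20) = Rational(20, 3))
Function('f')(k, a) = 0
D = 0 (D = Mul(Mul(0, 7), 3) = Mul(0, 3) = 0)
Mul(Add(D, Function('o')(Mul(Add(-11, 9), Add(-11, -7)), 12)), Function('u')(5)) = Mul(Add(0, 17), Rational(20, 3)) = Mul(17, Rational(20, 3)) = Rational(340, 3)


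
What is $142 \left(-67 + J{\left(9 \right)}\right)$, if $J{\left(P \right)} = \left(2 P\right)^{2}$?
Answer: $36494$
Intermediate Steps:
$J{\left(P \right)} = 4 P^{2}$
$142 \left(-67 + J{\left(9 \right)}\right) = 142 \left(-67 + 4 \cdot 9^{2}\right) = 142 \left(-67 + 4 \cdot 81\right) = 142 \left(-67 + 324\right) = 142 \cdot 257 = 36494$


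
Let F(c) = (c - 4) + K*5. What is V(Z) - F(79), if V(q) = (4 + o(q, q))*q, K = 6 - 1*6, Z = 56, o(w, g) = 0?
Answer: 149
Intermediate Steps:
K = 0 (K = 6 - 6 = 0)
V(q) = 4*q (V(q) = (4 + 0)*q = 4*q)
F(c) = -4 + c (F(c) = (c - 4) + 0*5 = (-4 + c) + 0 = -4 + c)
V(Z) - F(79) = 4*56 - (-4 + 79) = 224 - 1*75 = 224 - 75 = 149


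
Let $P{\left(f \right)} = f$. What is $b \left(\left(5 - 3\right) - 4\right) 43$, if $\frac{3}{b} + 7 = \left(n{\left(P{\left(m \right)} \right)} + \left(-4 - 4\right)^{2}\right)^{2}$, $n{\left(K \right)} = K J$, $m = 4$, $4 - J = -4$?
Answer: $- \frac{258}{9209} \approx -0.028016$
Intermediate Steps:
$J = 8$ ($J = 4 - -4 = 4 + 4 = 8$)
$n{\left(K \right)} = 8 K$ ($n{\left(K \right)} = K 8 = 8 K$)
$b = \frac{3}{9209}$ ($b = \frac{3}{-7 + \left(8 \cdot 4 + \left(-4 - 4\right)^{2}\right)^{2}} = \frac{3}{-7 + \left(32 + \left(-8\right)^{2}\right)^{2}} = \frac{3}{-7 + \left(32 + 64\right)^{2}} = \frac{3}{-7 + 96^{2}} = \frac{3}{-7 + 9216} = \frac{3}{9209} \approx 0.00032577$)
$b \left(\left(5 - 3\right) - 4\right) 43 = \frac{3 \left(\left(5 - 3\right) - 4\right)}{9209} \cdot 43 = \frac{3 \left(2 - 4\right)}{9209} \cdot 43 = \frac{3}{9209} \left(-2\right) 43 = \left(- \frac{6}{9209}\right) 43 = - \frac{258}{9209}$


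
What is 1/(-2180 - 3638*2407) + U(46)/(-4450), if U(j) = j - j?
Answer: -1/14003926 ≈ -7.1409e-8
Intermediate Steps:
U(j) = 0
1/(-2180 - 3638*2407) + U(46)/(-4450) = 1/(-2180 - 3638*2407) + 0/(-4450) = (1/2407)/(-5818) + 0*(-1/4450) = -1/5818*1/2407 + 0 = -1/14003926 + 0 = -1/14003926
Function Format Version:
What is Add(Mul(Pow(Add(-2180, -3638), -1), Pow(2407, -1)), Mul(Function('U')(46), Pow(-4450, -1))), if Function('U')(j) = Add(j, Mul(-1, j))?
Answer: Rational(-1, 14003926) ≈ -7.1409e-8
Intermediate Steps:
Function('U')(j) = 0
Add(Mul(Pow(Add(-2180, -3638), -1), Pow(2407, -1)), Mul(Function('U')(46), Pow(-4450, -1))) = Add(Mul(Pow(Add(-2180, -3638), -1), Pow(2407, -1)), Mul(0, Pow(-4450, -1))) = Add(Mul(Pow(-5818, -1), Rational(1, 2407)), Mul(0, Rational(-1, 4450))) = Add(Mul(Rational(-1, 5818), Rational(1, 2407)), 0) = Add(Rational(-1, 14003926), 0) = Rational(-1, 14003926)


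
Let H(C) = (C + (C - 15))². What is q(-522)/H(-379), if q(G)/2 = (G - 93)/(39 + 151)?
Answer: -123/11353051 ≈ -1.0834e-5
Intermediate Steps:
H(C) = (-15 + 2*C)² (H(C) = (C + (-15 + C))² = (-15 + 2*C)²)
q(G) = -93/95 + G/95 (q(G) = 2*((G - 93)/(39 + 151)) = 2*((-93 + G)/190) = 2*((-93 + G)*(1/190)) = 2*(-93/190 + G/190) = -93/95 + G/95)
q(-522)/H(-379) = (-93/95 + (1/95)*(-522))/((-15 + 2*(-379))²) = (-93/95 - 522/95)/((-15 - 758)²) = -123/(19*((-773)²)) = -123/19/597529 = -123/19*1/597529 = -123/11353051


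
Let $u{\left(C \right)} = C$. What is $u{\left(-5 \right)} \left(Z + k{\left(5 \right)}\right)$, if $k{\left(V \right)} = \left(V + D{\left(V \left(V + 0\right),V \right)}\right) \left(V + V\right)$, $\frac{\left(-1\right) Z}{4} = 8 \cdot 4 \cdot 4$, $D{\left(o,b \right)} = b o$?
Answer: $-3940$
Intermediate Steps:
$Z = -512$ ($Z = - 4 \cdot 8 \cdot 4 \cdot 4 = - 4 \cdot 32 \cdot 4 = \left(-4\right) 128 = -512$)
$k{\left(V \right)} = 2 V \left(V + V^{3}\right)$ ($k{\left(V \right)} = \left(V + V V \left(V + 0\right)\right) \left(V + V\right) = \left(V + V V V\right) 2 V = \left(V + V V^{2}\right) 2 V = \left(V + V^{3}\right) 2 V = 2 V \left(V + V^{3}\right)$)
$u{\left(-5 \right)} \left(Z + k{\left(5 \right)}\right) = - 5 \left(-512 + 2 \cdot 5^{2} \left(1 + 5^{2}\right)\right) = - 5 \left(-512 + 2 \cdot 25 \left(1 + 25\right)\right) = - 5 \left(-512 + 2 \cdot 25 \cdot 26\right) = - 5 \left(-512 + 1300\right) = \left(-5\right) 788 = -3940$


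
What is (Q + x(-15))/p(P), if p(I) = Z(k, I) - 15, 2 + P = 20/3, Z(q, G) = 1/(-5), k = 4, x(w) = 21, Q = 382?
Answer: -2015/76 ≈ -26.513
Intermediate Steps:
Z(q, G) = -⅕
P = 14/3 (P = -2 + 20/3 = 14/3 ≈ 4.6667)
p(I) = -76/5 (p(I) = -⅕ - 15 = -76/5)
(Q + x(-15))/p(P) = (382 + 21)/(-76/5) = 403*(-5/76) = -2015/76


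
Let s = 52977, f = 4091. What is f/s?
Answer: 4091/52977 ≈ 0.077222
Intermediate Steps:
f/s = 4091/52977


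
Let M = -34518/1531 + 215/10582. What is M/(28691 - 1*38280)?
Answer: 364940311/155351791738 ≈ 0.0023491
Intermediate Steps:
M = -364940311/16201042 (M = -34518*1/1531 + 215*(1/10582) = -34518/1531 + 215/10582 = -364940311/16201042 ≈ -22.526)
M/(28691 - 1*38280) = -364940311/(16201042*(28691 - 1*38280)) = -364940311/(16201042*(28691 - 38280)) = -364940311/16201042/(-9589) = -364940311/16201042*(-1/9589) = 364940311/155351791738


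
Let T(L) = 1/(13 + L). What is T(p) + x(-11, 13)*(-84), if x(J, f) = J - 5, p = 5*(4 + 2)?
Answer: 57793/43 ≈ 1344.0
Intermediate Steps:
p = 30 (p = 5*6 = 30)
x(J, f) = -5 + J
T(p) + x(-11, 13)*(-84) = 1/(13 + 30) + (-5 - 11)*(-84) = 1/43 - 16*(-84) = 1/43 + 1344 = 57793/43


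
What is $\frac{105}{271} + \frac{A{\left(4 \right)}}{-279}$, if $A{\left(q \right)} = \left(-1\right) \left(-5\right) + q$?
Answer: $\frac{2984}{8401} \approx 0.3552$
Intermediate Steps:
$A{\left(q \right)} = 5 + q$
$\frac{105}{271} + \frac{A{\left(4 \right)}}{-279} = \frac{105}{271} + \frac{5 + 4}{-279} = 105 \cdot \frac{1}{271} + 9 \left(- \frac{1}{279}\right) = \frac{105}{271} - \frac{1}{31} = \frac{2984}{8401}$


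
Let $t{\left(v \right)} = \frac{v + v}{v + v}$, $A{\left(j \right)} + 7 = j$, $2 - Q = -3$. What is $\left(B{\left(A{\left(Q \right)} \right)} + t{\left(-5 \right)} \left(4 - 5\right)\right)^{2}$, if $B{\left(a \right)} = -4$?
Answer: $25$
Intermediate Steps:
$Q = 5$ ($Q = 2 - -3 = 2 + 3 = 5$)
$A{\left(j \right)} = -7 + j$
$t{\left(v \right)} = 1$ ($t{\left(v \right)} = \frac{2 v}{2 v} = 2 v \frac{1}{2 v} = 1$)
$\left(B{\left(A{\left(Q \right)} \right)} + t{\left(-5 \right)} \left(4 - 5\right)\right)^{2} = \left(-4 + 1 \left(4 - 5\right)\right)^{2} = \left(-4 + 1 \left(-1\right)\right)^{2} = \left(-4 - 1\right)^{2} = \left(-5\right)^{2} = 25$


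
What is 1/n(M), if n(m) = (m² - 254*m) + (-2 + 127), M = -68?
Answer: 1/22021 ≈ 4.5411e-5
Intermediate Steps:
n(m) = 125 + m² - 254*m (n(m) = (m² - 254*m) + 125 = 125 + m² - 254*m)
1/n(M) = 1/(125 + (-68)² - 254*(-68)) = 1/(125 + 4624 + 17272) = 1/22021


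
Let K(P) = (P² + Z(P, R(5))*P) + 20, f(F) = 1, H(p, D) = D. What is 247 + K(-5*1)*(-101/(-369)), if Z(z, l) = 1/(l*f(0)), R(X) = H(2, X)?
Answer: 95587/369 ≈ 259.04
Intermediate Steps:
R(X) = X
Z(z, l) = 1/l (Z(z, l) = 1/(l*1) = 1/l)
K(P) = 20 + P² + P/5 (K(P) = (P² + P/5) + 20 = 20 + P² + P/5)
247 + K(-5*1)*(-101/(-369)) = 247 + (20 + (-5*1)² + (-5*1)/5)*(-101/(-369)) = 247 + (20 + (-5)² + (⅕)*(-5))*(-101*(-1/369)) = 247 + (20 + 25 - 1)*(101/369) = 247 + 44*(101/369) = 247 + 4444/369 = 95587/369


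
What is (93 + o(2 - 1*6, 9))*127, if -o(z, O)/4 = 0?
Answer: 11811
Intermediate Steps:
o(z, O) = 0 (o(z, O) = -4*0 = 0)
(93 + o(2 - 1*6, 9))*127 = (93 + 0)*127 = 93*127 = 11811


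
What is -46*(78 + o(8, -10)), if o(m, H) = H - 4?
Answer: -2944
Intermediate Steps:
o(m, H) = -4 + H
-46*(78 + o(8, -10)) = -46*(78 + (-4 - 10)) = -46*(78 - 14) = -46*64 = -2944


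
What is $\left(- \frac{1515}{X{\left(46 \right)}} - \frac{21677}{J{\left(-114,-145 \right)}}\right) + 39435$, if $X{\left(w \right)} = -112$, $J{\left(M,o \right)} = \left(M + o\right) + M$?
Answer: $\frac{1650429479}{41776} \approx 39507.0$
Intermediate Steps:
$J{\left(M,o \right)} = o + 2 M$
$\left(- \frac{1515}{X{\left(46 \right)}} - \frac{21677}{J{\left(-114,-145 \right)}}\right) + 39435 = \left(- \frac{1515}{-112} - \frac{21677}{-145 + 2 \left(-114\right)}\right) + 39435 = \left(\left(-1515\right) \left(- \frac{1}{112}\right) - \frac{21677}{-145 - 228}\right) + 39435 = \left(\frac{1515}{112} - \frac{21677}{-373}\right) + 39435 = \left(\frac{1515}{112} - - \frac{21677}{373}\right) + 39435 = \left(\frac{1515}{112} + \frac{21677}{373}\right) + 39435 = \frac{2992919}{41776} + 39435 = \frac{1650429479}{41776}$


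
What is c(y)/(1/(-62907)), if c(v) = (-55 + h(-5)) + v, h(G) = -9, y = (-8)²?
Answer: 0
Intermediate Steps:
y = 64
c(v) = -64 + v (c(v) = (-55 - 9) + v = -64 + v)
c(y)/(1/(-62907)) = (-64 + 64)/(1/(-62907)) = 0/(-1/62907) = 0*(-62907) = 0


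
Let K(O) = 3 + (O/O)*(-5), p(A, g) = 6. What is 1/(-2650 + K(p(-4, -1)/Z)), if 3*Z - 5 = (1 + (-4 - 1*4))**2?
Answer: -1/2652 ≈ -0.00037707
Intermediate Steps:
Z = 18 (Z = 5/3 + (1 + (-4 - 1*4))**2/3 = 5/3 + (1 + (-4 - 4))**2/3 = 5/3 + (1 - 8)**2/3 = 5/3 + (1/3)*(-7)**2 = 5/3 + (1/3)*49 = 5/3 + 49/3 = 18)
K(O) = -2 (K(O) = 3 + 1*(-5) = 3 - 5 = -2)
1/(-2650 + K(p(-4, -1)/Z)) = 1/(-2650 - 2) = 1/(-2652) = -1/2652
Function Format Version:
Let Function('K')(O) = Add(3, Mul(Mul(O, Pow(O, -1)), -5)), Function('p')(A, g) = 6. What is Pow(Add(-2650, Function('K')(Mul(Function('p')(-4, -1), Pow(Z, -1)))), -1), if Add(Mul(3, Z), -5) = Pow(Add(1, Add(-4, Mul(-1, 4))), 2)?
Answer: Rational(-1, 2652) ≈ -0.00037707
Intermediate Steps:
Z = 18 (Z = Add(Rational(5, 3), Mul(Rational(1, 3), Pow(Add(1, Add(-4, Mul(-1, 4))), 2))) = Add(Rational(5, 3), Mul(Rational(1, 3), Pow(Add(1, Add(-4, -4)), 2))) = Add(Rational(5, 3), Mul(Rational(1, 3), Pow(Add(1, -8), 2))) = Add(Rational(5, 3), Mul(Rational(1, 3), Pow(-7, 2))) = Add(Rational(5, 3), Mul(Rational(1, 3), 49)) = Add(Rational(5, 3), Rational(49, 3)) = 18)
Function('K')(O) = -2 (Function('K')(O) = Add(3, Mul(1, -5)) = Add(3, -5) = -2)
Pow(Add(-2650, Function('K')(Mul(Function('p')(-4, -1), Pow(Z, -1)))), -1) = Pow(Add(-2650, -2), -1) = Pow(-2652, -1) = Rational(-1, 2652)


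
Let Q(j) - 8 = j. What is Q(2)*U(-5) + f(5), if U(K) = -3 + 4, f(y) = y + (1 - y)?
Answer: 11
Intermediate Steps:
Q(j) = 8 + j
f(y) = 1
U(K) = 1
Q(2)*U(-5) + f(5) = (8 + 2)*1 + 1 = 10*1 + 1 = 10 + 1 = 11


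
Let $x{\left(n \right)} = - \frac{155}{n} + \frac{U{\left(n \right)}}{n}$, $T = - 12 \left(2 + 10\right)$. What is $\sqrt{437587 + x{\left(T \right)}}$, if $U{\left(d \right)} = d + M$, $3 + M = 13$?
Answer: $\frac{\sqrt{63012817}}{12} \approx 661.5$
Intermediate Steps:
$T = -144$ ($T = \left(-12\right) 12 = -144$)
$M = 10$ ($M = -3 + 13 = 10$)
$U{\left(d \right)} = 10 + d$ ($U{\left(d \right)} = d + 10 = 10 + d$)
$x{\left(n \right)} = - \frac{155}{n} + \frac{10 + n}{n}$
$\sqrt{437587 + x{\left(T \right)}} = \sqrt{437587 + \frac{-145 - 144}{-144}} = \sqrt{437587 - - \frac{289}{144}} = \sqrt{437587 + \frac{289}{144}} = \sqrt{\frac{63012817}{144}} = \frac{\sqrt{63012817}}{12}$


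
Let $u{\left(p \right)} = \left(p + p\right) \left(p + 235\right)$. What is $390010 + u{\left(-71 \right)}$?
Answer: $366722$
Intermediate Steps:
$u{\left(p \right)} = 2 p \left(235 + p\right)$
$390010 + u{\left(-71 \right)} = 390010 + 2 \left(-71\right) \left(235 - 71\right) = 390010 + 2 \left(-71\right) 164 = 390010 - 23288 = 366722$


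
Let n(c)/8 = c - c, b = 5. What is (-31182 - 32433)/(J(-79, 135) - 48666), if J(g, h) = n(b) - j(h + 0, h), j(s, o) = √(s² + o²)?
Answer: 171993755/131574617 - 954225*√2/263149234 ≈ 1.3021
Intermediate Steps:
j(s, o) = √(o² + s²)
n(c) = 0 (n(c) = 8*(c - c) = 8*0 = 0)
J(g, h) = -√2*√(h²) (J(g, h) = 0 - √(h² + (h + 0)²) = 0 - √(h² + h²) = 0 - √(2*h²) = 0 - √2*√(h²) = -√2*√(h²))
(-31182 - 32433)/(J(-79, 135) - 48666) = (-31182 - 32433)/(-√2*√(135²) - 48666) = -63615/(-√2*√18225 - 48666) = -63615/(-1*√2*135 - 48666) = -63615/(-135*√2 - 48666) = -63615/(-48666 - 135*√2)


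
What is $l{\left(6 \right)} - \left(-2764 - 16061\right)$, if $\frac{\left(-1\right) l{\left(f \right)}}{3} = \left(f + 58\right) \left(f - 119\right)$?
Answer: $40521$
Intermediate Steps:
$l{\left(f \right)} = - 3 \left(-119 + f\right) \left(58 + f\right)$ ($l{\left(f \right)} = - 3 \left(f + 58\right) \left(f - 119\right) = - 3 \left(58 + f\right) \left(-119 + f\right) = - 3 \left(-119 + f\right) \left(58 + f\right)$)
$l{\left(6 \right)} - \left(-2764 - 16061\right) = \left(20706 - 3 \cdot 6^{2} + 183 \cdot 6\right) - \left(-2764 - 16061\right) = \left(20706 - 108 + 1098\right) - \left(-2764 - 16061\right) = 21696 - -18825 = 21696 + 18825 = 40521$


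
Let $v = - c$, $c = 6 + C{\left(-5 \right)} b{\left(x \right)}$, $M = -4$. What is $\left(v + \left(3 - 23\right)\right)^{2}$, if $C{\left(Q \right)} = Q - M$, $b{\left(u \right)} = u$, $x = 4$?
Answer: $484$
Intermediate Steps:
$C{\left(Q \right)} = 4 + Q$ ($C{\left(Q \right)} = Q - -4 = Q + 4 = 4 + Q$)
$c = 2$ ($c = 6 + \left(4 - 5\right) 4 = 6 - 4 = 2$)
$v = -2$ ($v = \left(-1\right) 2 = -2$)
$\left(v + \left(3 - 23\right)\right)^{2} = \left(-2 + \left(3 - 23\right)\right)^{2} = \left(-2 - 20\right)^{2} = \left(-22\right)^{2} = 484$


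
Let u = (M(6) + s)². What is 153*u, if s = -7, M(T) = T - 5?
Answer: 5508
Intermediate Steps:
M(T) = -5 + T
u = 36 (u = ((-5 + 6) - 7)² = (1 - 7)² = (-6)² = 36)
153*u = 153*36 = 5508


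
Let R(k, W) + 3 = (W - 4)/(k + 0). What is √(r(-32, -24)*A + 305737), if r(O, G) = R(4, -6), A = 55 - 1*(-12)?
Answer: √1221474/2 ≈ 552.60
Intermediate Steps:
R(k, W) = -3 + (-4 + W)/k (R(k, W) = -3 + (W - 4)/(k + 0) = -3 + (-4 + W)/k)
A = 67 (A = 55 + 12 = 67)
r(O, G) = -11/2 (r(O, G) = (-4 - 6 - 3*4)/4 = (-4 - 6 - 12)/4 = (¼)*(-22) = -11/2)
√(r(-32, -24)*A + 305737) = √(-11/2*67 + 305737) = √(-737/2 + 305737) = √(610737/2) = √1221474/2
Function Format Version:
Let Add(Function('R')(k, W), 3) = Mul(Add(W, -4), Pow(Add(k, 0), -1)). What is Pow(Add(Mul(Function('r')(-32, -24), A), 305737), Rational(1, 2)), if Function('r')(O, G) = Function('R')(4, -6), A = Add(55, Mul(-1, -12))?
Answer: Mul(Rational(1, 2), Pow(1221474, Rational(1, 2))) ≈ 552.60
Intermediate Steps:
Function('R')(k, W) = Add(-3, Mul(Pow(k, -1), Add(-4, W))) (Function('R')(k, W) = Add(-3, Mul(Add(W, -4), Pow(Add(k, 0), -1))) = Add(-3, Mul(Add(-4, W), Pow(k, -1))) = Add(-3, Mul(Pow(k, -1), Add(-4, W))))
A = 67 (A = Add(55, 12) = 67)
Function('r')(O, G) = Rational(-11, 2) (Function('r')(O, G) = Mul(Pow(4, -1), Add(-4, -6, Mul(-3, 4))) = Mul(Rational(1, 4), Add(-4, -6, -12)) = Mul(Rational(1, 4), -22) = Rational(-11, 2))
Pow(Add(Mul(Function('r')(-32, -24), A), 305737), Rational(1, 2)) = Pow(Add(Mul(Rational(-11, 2), 67), 305737), Rational(1, 2)) = Pow(Add(Rational(-737, 2), 305737), Rational(1, 2)) = Pow(Rational(610737, 2), Rational(1, 2)) = Mul(Rational(1, 2), Pow(1221474, Rational(1, 2)))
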